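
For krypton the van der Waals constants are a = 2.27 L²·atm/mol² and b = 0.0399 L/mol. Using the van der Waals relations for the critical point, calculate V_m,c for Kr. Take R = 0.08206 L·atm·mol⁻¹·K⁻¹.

For a van der Waals gas, V_m,c = 3b.
V_m,c = 3×0.0399 = 0.1197 L/mol

V_m,c ≈ 0.1197 L/mol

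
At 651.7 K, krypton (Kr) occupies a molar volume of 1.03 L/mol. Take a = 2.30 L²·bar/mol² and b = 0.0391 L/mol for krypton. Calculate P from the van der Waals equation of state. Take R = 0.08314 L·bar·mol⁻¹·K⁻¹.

P = RT/(V_m − b) − a/V_m²
RT/(V_m − b) = (0.08314)(651.7)/(1.03 − 0.0391) = 54.182/0.99090 = 54.680 bar
a/V_m² = 2.30/(1.03)² = 2.1680 bar
P = 54.680 − 2.1680 = 52.51 bar

P ≈ 52.51 bar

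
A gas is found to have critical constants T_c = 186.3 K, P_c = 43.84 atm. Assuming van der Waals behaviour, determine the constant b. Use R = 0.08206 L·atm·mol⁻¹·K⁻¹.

b ≈ 0.04359 L/mol

From T_c = 8a/(27Rb) and P_c = a/(27b²): b = R T_c/(8 P_c).
b = (0.08206)(186.3)/(8×43.84) = 15.288/350.72 = 0.04359 L/mol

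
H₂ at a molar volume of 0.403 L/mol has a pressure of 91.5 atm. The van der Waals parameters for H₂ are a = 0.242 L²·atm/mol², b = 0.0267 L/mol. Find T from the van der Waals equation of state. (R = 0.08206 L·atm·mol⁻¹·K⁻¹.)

T ≈ 426.4 K

T = (P + a/V_m²)(V_m − b)/R
P + a/V_m² = 91.5 + 0.242/(0.403)² = 92.990 atm
V_m − b = 0.403 − 0.0267 = 0.37630 L/mol
T = (92.990)(0.37630)/0.08206 = 426.4 K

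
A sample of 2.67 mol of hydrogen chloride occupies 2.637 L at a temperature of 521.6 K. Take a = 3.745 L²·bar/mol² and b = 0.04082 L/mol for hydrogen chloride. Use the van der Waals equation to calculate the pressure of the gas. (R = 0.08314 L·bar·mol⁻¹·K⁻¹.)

P ≈ 41.96 bar

P = nRT/(V − nb) − a n²/V²
nRT/(V − nb) = (2.67)(0.08314)(521.6)/(2.637 − 2.67×0.04082) = 115.79/2.5280 = 45.803 bar
a n²/V² = (3.745)(2.67)²/(2.637)² = 3.8393 bar
P = 45.803 − 3.8393 = 41.96 bar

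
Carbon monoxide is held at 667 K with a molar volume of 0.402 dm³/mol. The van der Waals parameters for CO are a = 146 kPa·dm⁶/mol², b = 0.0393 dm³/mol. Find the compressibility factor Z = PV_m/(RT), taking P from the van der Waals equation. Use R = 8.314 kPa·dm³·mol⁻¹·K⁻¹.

Z ≈ 1.043

P = RT/(V_m − b) − a/V_m² = (8.314)(667)/(0.402 − 0.0393) − 146/(0.402)²
  = 5545.4/0.36270 − 903.44 = 15289 − 903.44 = 14386 kPa
Z = PV_m/(RT) = (14386)(0.402)/((8.314)(667)) = 5783.2/5545.4 = 1.043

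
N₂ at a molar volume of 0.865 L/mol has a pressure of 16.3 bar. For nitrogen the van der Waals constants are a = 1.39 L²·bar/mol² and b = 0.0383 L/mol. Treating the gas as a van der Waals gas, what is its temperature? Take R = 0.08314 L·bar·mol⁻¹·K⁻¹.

T = (P + a/V_m²)(V_m − b)/R
P + a/V_m² = 16.3 + 1.39/(0.865)² = 18.158 bar
V_m − b = 0.865 − 0.0383 = 0.82670 L/mol
T = (18.158)(0.82670)/0.08314 = 180.6 K

T ≈ 180.6 K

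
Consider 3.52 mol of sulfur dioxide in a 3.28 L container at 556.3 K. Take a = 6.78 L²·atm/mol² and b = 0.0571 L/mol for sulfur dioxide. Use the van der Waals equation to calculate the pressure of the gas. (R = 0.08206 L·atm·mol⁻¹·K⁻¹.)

P ≈ 44.38 atm

P = nRT/(V − nb) − a n²/V²
nRT/(V − nb) = (3.52)(0.08206)(556.3)/(3.28 − 3.52×0.0571) = 160.69/3.0790 = 52.189 atm
a n²/V² = (6.78)(3.52)²/(3.28)² = 7.8085 atm
P = 52.189 − 7.8085 = 44.38 atm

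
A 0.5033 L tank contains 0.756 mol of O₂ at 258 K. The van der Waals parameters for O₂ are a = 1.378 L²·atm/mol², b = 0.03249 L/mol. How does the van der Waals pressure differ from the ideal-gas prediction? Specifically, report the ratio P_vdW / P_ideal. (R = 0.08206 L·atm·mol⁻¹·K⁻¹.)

Ideal: P_ideal = nRT/V = (0.756)(0.08206)(258)/0.5033 = 31.8014 atm
vdW: P = nRT/(V − nb) − a n²/V² = 16.0056/0.478738 − 0.787577/0.253311 = 33.4329 − 3.10913 = 30.3238 atm
Ratio = 30.3238/31.8014 = 0.9535

P_vdW / P_ideal ≈ 0.9535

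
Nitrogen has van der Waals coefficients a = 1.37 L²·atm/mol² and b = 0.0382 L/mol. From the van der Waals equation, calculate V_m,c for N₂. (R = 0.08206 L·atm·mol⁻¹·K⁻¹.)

V_m,c ≈ 0.1146 L/mol

For a van der Waals gas, V_m,c = 3b.
V_m,c = 3×0.0382 = 0.1146 L/mol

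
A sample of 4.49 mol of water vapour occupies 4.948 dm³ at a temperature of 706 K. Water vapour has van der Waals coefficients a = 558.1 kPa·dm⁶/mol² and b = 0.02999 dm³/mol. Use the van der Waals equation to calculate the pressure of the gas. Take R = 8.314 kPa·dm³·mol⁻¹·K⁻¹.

P = nRT/(V − nb) − a n²/V²
nRT/(V − nb) = (4.49)(8.314)(706)/(4.948 − 4.49×0.02999) = 26355/4.8133 = 5475.5 kPa
a n²/V² = (558.1)(4.49)²/(4.948)² = 459.56 kPa
P = 5475.5 − 459.56 = 5016 kPa

P ≈ 5016 kPa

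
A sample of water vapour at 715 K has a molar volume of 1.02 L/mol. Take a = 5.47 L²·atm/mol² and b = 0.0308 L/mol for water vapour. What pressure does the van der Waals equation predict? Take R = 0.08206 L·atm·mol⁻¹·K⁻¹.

P ≈ 54.06 atm

P = RT/(V_m − b) − a/V_m²
RT/(V_m − b) = (0.08206)(715)/(1.02 − 0.0308) = 58.673/0.98920 = 59.314 atm
a/V_m² = 5.47/(1.02)² = 5.2576 atm
P = 59.314 − 5.2576 = 54.06 atm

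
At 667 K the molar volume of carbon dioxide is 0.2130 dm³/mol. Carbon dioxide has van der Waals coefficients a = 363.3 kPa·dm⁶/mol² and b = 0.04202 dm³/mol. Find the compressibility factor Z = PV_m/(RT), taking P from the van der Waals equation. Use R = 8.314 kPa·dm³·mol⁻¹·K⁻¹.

P = RT/(V_m − b) − a/V_m² = (8.314)(667)/(0.2130 − 0.04202) − 363.3/(0.2130)²
  = 5545.4/0.17098 − 8007.7 = 32433 − 8007.7 = 24425 kPa
Z = PV_m/(RT) = (24425)(0.2130)/((8.314)(667)) = 5202.5/5545.4 = 0.9382

Z ≈ 0.9382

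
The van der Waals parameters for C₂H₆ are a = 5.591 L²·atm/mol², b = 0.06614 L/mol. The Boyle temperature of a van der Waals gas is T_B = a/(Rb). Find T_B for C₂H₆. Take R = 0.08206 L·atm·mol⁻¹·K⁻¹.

For a van der Waals gas the second virial coefficient B₂ = b − a/(RT) vanishes at T_B = a/(Rb).
T_B = 5.591/(0.08206×0.06614) = 5.591/0.0054274 = 1030 K

T_B ≈ 1030 K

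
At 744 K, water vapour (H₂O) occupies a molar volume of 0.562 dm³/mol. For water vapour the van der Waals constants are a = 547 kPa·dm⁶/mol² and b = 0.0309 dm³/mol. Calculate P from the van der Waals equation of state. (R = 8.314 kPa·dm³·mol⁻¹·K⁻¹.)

P ≈ 9915 kPa

P = RT/(V_m − b) − a/V_m²
RT/(V_m − b) = (8.314)(744)/(0.562 − 0.0309) = 6185.6/0.53110 = 11647 kPa
a/V_m² = 547/(0.562)² = 1731.9 kPa
P = 11647 − 1731.9 = 9915 kPa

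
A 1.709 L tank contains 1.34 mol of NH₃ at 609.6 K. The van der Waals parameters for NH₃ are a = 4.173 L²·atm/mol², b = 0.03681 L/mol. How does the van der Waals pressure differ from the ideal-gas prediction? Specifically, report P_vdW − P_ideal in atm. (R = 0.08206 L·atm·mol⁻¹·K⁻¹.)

Ideal: P_ideal = nRT/V = (1.34)(0.08206)(609.6)/1.709 = 39.2229 atm
vdW: P = nRT/(V − nb) − a n²/V² = 67.0319/1.65967 − 7.49304/2.92068 = 40.3887 − 2.56551 = 37.8232 atm
ΔP = 37.8232 − 39.2229 = -1.400 atm

ΔP ≈ -1.400 atm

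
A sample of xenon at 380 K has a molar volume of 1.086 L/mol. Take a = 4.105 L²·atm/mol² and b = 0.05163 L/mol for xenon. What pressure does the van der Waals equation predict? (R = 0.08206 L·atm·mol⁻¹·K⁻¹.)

P = RT/(V_m − b) − a/V_m²
RT/(V_m − b) = (0.08206)(380)/(1.086 − 0.05163) = 31.183/1.0344 = 30.146 atm
a/V_m² = 4.105/(1.086)² = 3.4806 atm
P = 30.146 − 3.4806 = 26.67 atm

P ≈ 26.67 atm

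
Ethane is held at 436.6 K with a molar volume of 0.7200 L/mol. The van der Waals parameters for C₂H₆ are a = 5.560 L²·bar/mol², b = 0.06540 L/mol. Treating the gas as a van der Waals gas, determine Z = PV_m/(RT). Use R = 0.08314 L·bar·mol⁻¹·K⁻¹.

P = RT/(V_m − b) − a/V_m² = (0.08314)(436.6)/(0.7200 − 0.06540) − 5.560/(0.7200)²
  = 36.299/0.65460 − 10.725 = 55.452 − 10.725 = 44.727 bar
Z = PV_m/(RT) = (44.727)(0.7200)/((0.08314)(436.6)) = 32.203/36.299 = 0.8872

Z ≈ 0.8872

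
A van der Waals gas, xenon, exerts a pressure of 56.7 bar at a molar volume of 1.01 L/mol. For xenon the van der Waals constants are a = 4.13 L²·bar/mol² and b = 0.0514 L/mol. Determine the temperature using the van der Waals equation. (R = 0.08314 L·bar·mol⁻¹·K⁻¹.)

T ≈ 700.4 K

T = (P + a/V_m²)(V_m − b)/R
P + a/V_m² = 56.7 + 4.13/(1.01)² = 60.749 bar
V_m − b = 1.01 − 0.0514 = 0.95860 L/mol
T = (60.749)(0.95860)/0.08314 = 700.4 K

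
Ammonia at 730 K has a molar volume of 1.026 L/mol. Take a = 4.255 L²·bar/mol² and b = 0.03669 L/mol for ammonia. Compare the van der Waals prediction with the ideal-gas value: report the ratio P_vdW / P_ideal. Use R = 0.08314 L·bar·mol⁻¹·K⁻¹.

P_vdW / P_ideal ≈ 0.9688

Ideal: P_ideal = RT/V_m = (0.08314)(730)/1.026 = 59.1542 bar
vdW: P = RT/(V_m − b) − a/V_m² = 60.6922/0.989310 − 4.255/1.05268 = 61.3480 − 4.04206 = 57.3059 bar
Ratio = 57.3059/59.1542 = 0.9688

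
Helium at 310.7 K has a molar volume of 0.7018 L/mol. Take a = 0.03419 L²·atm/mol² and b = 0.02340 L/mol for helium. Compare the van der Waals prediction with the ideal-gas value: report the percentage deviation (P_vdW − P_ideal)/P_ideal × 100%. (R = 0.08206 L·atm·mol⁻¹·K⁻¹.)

Ideal: P_ideal = RT/V_m = (0.08206)(310.7)/0.7018 = 36.3295 atm
vdW: P = RT/(V_m − b) − a/V_m² = 25.4960/0.678400 − 0.03419/0.492523 = 37.5825 − 0.0694181 = 37.5131 atm
% deviation = (37.5131 − 36.3295)/36.3295 × 100% = 3.26%

3.26 %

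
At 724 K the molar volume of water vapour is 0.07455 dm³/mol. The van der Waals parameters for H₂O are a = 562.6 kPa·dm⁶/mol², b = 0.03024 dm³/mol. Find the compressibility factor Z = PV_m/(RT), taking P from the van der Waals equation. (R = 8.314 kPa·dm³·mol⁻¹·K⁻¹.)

Z ≈ 0.4287

P = RT/(V_m − b) − a/V_m² = (8.314)(724)/(0.07455 − 0.03024) − 562.6/(0.07455)²
  = 6019.3/0.044310 − 101229 = 135845 − 101229 = 34616 kPa
Z = PV_m/(RT) = (34616)(0.07455)/((8.314)(724)) = 2580.6/6019.3 = 0.4287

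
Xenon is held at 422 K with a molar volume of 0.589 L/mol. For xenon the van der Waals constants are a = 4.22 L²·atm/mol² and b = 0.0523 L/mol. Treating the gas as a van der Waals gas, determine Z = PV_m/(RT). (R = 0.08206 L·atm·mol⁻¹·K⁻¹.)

P = RT/(V_m − b) − a/V_m² = (0.08206)(422)/(0.589 − 0.0523) − 4.22/(0.589)²
  = 34.629/0.53670 − 12.164 = 64.522 − 12.164 = 52.358 atm
Z = PV_m/(RT) = (52.358)(0.589)/((0.08206)(422)) = 30.839/34.629 = 0.8906

Z ≈ 0.8906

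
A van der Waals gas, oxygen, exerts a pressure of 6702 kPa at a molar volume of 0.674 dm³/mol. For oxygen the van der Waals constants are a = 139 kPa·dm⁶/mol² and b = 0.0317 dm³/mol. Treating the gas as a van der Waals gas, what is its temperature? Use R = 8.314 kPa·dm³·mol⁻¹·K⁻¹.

T = (P + a/V_m²)(V_m − b)/R
P + a/V_m² = 6702 + 139/(0.674)² = 7008.0 kPa
V_m − b = 0.674 − 0.0317 = 0.64230 dm³/mol
T = (7008.0)(0.64230)/8.314 = 541.4 K

T ≈ 541.4 K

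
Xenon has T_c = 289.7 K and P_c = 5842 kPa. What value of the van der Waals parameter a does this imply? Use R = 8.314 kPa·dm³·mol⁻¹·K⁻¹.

a ≈ 418.9 kPa·dm⁶/mol²

From T_c = 8a/(27Rb) and P_c = a/(27b²): a = 27 R² T_c²/(64 P_c).
a = 27×(8.314)²×(289.7)²/(64×5842) = 156632109/373888 = 418.9 kPa·dm⁶/mol²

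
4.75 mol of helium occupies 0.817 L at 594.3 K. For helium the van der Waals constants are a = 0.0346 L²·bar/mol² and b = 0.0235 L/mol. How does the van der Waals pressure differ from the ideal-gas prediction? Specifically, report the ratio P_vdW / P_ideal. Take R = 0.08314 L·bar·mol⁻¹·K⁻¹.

Ideal: P_ideal = nRT/V = (4.75)(0.08314)(594.3)/0.817 = 287.268 bar
vdW: P = nRT/(V − nb) − a n²/V² = 234.698/0.705375 − 0.780663/0.667489 = 332.728 − 1.16955 = 331.558 bar
Ratio = 331.558/287.268 = 1.154

P_vdW / P_ideal ≈ 1.154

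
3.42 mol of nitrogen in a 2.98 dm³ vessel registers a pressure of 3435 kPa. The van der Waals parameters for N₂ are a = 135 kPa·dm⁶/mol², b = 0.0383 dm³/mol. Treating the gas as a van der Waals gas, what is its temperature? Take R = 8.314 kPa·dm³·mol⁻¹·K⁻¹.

T ≈ 362.0 K

T = (P + a n²/V²)(V − nb)/(nR)
P + a n²/V² = 3435 + (135)(3.42)²/(2.98)² = 3612.8 kPa
V − nb = 2.98 − (3.42)(0.0383) = 2.8490 dm³
T = (3612.8)(2.8490)/((3.42)(8.314)) = 362.0 K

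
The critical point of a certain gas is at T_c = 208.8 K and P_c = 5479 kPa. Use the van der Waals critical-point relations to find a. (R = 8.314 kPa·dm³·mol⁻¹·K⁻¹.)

From T_c = 8a/(27Rb) and P_c = a/(27b²): a = 27 R² T_c²/(64 P_c).
a = 27×(8.314)²×(208.8)²/(64×5479) = 81366342/350656 = 232.0 kPa·dm⁶/mol²

a ≈ 232.0 kPa·dm⁶/mol²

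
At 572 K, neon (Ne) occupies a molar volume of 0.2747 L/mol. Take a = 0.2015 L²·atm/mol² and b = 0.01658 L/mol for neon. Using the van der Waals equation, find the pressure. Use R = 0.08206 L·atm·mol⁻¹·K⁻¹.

P ≈ 179.2 atm

P = RT/(V_m − b) − a/V_m²
RT/(V_m − b) = (0.08206)(572)/(0.2747 − 0.01658) = 46.938/0.25812 = 181.85 atm
a/V_m² = 0.2015/(0.2747)² = 2.6703 atm
P = 181.85 − 2.6703 = 179.2 atm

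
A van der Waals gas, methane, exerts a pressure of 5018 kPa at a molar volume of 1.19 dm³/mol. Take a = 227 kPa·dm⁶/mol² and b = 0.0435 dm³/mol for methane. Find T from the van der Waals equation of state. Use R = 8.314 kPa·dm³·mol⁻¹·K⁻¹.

T = (P + a/V_m²)(V_m − b)/R
P + a/V_m² = 5018 + 227/(1.19)² = 5178.3 kPa
V_m − b = 1.19 − 0.0435 = 1.1465 dm³/mol
T = (5178.3)(1.1465)/8.314 = 714.1 K

T ≈ 714.1 K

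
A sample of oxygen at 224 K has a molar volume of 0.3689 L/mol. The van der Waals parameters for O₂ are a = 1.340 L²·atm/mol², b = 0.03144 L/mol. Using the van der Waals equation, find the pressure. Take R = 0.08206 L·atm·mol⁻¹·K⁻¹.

P ≈ 44.62 atm

P = RT/(V_m − b) − a/V_m²
RT/(V_m − b) = (0.08206)(224)/(0.3689 − 0.03144) = 18.381/0.33746 = 54.469 atm
a/V_m² = 1.340/(0.3689)² = 9.8466 atm
P = 54.469 − 9.8466 = 44.62 atm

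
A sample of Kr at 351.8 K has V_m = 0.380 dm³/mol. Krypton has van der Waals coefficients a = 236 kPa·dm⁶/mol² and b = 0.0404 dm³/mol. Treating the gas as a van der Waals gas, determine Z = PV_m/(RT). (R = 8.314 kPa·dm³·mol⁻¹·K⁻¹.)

P = RT/(V_m − b) − a/V_m² = (8.314)(351.8)/(0.380 − 0.0404) − 236/(0.380)²
  = 2924.9/0.33960 − 1634.3 = 8612.8 − 1634.3 = 6978.5 kPa
Z = PV_m/(RT) = (6978.5)(0.380)/((8.314)(351.8)) = 2651.8/2924.9 = 0.9066

Z ≈ 0.9066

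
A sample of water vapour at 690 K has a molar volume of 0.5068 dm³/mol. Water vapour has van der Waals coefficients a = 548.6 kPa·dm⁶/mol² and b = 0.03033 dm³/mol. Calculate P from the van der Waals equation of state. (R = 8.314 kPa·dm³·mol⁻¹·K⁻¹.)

P ≈ 9904 kPa

P = RT/(V_m − b) − a/V_m²
RT/(V_m − b) = (8.314)(690)/(0.5068 − 0.03033) = 5736.7/0.47647 = 12040 kPa
a/V_m² = 548.6/(0.5068)² = 2135.9 kPa
P = 12040 − 2135.9 = 9904 kPa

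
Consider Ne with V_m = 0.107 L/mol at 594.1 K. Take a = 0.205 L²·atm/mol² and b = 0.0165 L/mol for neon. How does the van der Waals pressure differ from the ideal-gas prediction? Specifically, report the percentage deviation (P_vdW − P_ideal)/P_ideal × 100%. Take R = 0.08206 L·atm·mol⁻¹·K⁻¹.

14.30 %

Ideal: P_ideal = RT/V_m = (0.08206)(594.1)/0.107 = 455.625 atm
vdW: P = RT/(V_m − b) − a/V_m² = 48.7518/0.0905000 − 0.205/0.0114490 = 538.694 − 17.9055 = 520.789 atm
% deviation = (520.789 − 455.625)/455.625 × 100% = 14.30%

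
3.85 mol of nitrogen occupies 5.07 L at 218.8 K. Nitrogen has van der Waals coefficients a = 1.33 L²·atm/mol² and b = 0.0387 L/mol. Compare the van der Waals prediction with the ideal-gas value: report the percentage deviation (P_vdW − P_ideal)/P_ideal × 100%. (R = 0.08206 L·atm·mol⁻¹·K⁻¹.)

-2.60 %

Ideal: P_ideal = nRT/V = (3.85)(0.08206)(218.8)/5.07 = 13.6343 atm
vdW: P = nRT/(V − nb) − a n²/V² = 69.1257/4.92101 − 19.7139/25.7049 = 14.0471 − 0.766932 = 13.2802 atm
% deviation = (13.2802 − 13.6343)/13.6343 × 100% = -2.60%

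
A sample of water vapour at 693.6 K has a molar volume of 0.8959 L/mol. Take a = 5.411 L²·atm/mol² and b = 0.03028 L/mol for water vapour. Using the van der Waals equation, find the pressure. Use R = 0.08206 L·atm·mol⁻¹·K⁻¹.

P ≈ 59.01 atm

P = RT/(V_m − b) − a/V_m²
RT/(V_m − b) = (0.08206)(693.6)/(0.8959 − 0.03028) = 56.917/0.86562 = 65.753 atm
a/V_m² = 5.411/(0.8959)² = 6.7415 atm
P = 65.753 − 6.7415 = 59.01 atm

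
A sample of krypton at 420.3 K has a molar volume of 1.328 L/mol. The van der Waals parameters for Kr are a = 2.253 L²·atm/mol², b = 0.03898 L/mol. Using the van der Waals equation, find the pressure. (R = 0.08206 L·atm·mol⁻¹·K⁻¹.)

P ≈ 25.48 atm

P = RT/(V_m − b) − a/V_m²
RT/(V_m − b) = (0.08206)(420.3)/(1.328 − 0.03898) = 34.490/1.2890 = 26.757 atm
a/V_m² = 2.253/(1.328)² = 1.2775 atm
P = 26.757 − 1.2775 = 25.48 atm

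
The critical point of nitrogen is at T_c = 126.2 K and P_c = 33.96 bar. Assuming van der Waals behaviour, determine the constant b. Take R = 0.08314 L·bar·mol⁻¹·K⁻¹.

From T_c = 8a/(27Rb) and P_c = a/(27b²): b = R T_c/(8 P_c).
b = (0.08314)(126.2)/(8×33.96) = 10.492/271.68 = 0.03862 L/mol

b ≈ 0.03862 L/mol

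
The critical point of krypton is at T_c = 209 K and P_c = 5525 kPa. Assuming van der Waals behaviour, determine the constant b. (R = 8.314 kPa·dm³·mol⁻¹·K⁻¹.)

From T_c = 8a/(27Rb) and P_c = a/(27b²): b = R T_c/(8 P_c).
b = (8.314)(209)/(8×5525) = 1737.6/44200 = 0.03931 dm³/mol

b ≈ 0.03931 dm³/mol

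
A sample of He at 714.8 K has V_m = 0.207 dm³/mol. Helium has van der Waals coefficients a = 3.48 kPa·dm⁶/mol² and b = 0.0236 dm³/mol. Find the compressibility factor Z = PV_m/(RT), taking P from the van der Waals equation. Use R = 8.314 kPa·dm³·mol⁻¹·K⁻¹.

Z ≈ 1.126

P = RT/(V_m − b) − a/V_m² = (8.314)(714.8)/(0.207 − 0.0236) − 3.48/(0.207)²
  = 5942.8/0.18340 − 81.215 = 32403 − 81.215 = 32322 kPa
Z = PV_m/(RT) = (32322)(0.207)/((8.314)(714.8)) = 6690.7/5942.8 = 1.126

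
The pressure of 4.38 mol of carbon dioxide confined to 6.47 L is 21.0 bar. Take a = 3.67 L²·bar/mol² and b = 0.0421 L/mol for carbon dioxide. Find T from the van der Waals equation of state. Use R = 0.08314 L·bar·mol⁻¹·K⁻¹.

T ≈ 391.5 K

T = (P + a n²/V²)(V − nb)/(nR)
P + a n²/V² = 21.0 + (3.67)(4.38)²/(6.47)² = 22.682 bar
V − nb = 6.47 − (4.38)(0.0421) = 6.2856 L
T = (22.682)(6.2856)/((4.38)(0.08314)) = 391.5 K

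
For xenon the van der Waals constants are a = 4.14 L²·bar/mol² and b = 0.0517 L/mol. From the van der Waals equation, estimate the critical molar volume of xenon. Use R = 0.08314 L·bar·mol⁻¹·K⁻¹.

V_m,c ≈ 0.1551 L/mol

For a van der Waals gas, V_m,c = 3b.
V_m,c = 3×0.0517 = 0.1551 L/mol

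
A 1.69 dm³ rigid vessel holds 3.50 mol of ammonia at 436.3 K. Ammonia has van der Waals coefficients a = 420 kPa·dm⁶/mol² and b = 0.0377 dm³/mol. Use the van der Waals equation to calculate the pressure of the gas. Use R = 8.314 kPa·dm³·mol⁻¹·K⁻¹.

P ≈ 6347 kPa

P = nRT/(V − nb) − a n²/V²
nRT/(V − nb) = (3.50)(8.314)(436.3)/(1.69 − 3.50×0.0377) = 12696/1.5581 = 8148.4 kPa
a n²/V² = (420)(3.50)²/(1.69)² = 1801.4 kPa
P = 8148.4 − 1801.4 = 6347 kPa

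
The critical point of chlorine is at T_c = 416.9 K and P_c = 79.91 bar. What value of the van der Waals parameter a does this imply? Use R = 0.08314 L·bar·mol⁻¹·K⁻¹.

a ≈ 6.343 L²·bar/mol²

From T_c = 8a/(27Rb) and P_c = a/(27b²): a = 27 R² T_c²/(64 P_c).
a = 27×(0.08314)²×(416.9)²/(64×79.91) = 32438/5114.2 = 6.343 L²·bar/mol²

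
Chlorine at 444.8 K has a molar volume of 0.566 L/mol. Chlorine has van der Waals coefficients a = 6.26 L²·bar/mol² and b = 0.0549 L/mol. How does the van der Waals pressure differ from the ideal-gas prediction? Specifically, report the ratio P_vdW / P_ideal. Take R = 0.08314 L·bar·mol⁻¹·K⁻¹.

Ideal: P_ideal = RT/V_m = (0.08314)(444.8)/0.566 = 65.3369 bar
vdW: P = RT/(V_m − b) − a/V_m² = 36.9807/0.511100 − 6.26/0.320356 = 72.3551 − 19.5408 = 52.8143 bar
Ratio = 52.8143/65.3369 = 0.8083

P_vdW / P_ideal ≈ 0.8083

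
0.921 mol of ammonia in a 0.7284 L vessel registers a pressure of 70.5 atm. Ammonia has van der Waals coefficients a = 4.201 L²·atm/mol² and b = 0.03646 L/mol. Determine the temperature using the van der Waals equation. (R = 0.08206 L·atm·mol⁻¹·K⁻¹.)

T = (P + a n²/V²)(V − nb)/(nR)
P + a n²/V² = 70.5 + (4.201)(0.921)²/(0.7284)² = 77.216 atm
V − nb = 0.7284 − (0.921)(0.03646) = 0.69482 L
T = (77.216)(0.69482)/((0.921)(0.08206)) = 709.9 K

T ≈ 709.9 K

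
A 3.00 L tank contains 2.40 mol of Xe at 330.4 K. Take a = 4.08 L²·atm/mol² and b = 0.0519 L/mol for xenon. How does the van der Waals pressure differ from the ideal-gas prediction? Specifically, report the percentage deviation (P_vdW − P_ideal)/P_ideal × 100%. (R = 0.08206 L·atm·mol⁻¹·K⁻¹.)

-7.71 %

Ideal: P_ideal = nRT/V = (2.40)(0.08206)(330.4)/3.00 = 21.6901 atm
vdW: P = nRT/(V − nb) − a n²/V² = 65.0703/2.87544 − 23.5008/9.00000 = 22.6297 − 2.61120 = 20.0185 atm
% deviation = (20.0185 − 21.6901)/21.6901 × 100% = -7.71%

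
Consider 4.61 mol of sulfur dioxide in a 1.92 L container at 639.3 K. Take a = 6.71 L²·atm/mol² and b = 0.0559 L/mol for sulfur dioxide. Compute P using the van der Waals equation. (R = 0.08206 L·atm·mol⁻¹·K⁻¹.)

P = nRT/(V − nb) − a n²/V²
nRT/(V − nb) = (4.61)(0.08206)(639.3)/(1.92 − 4.61×0.0559) = 241.85/1.6623 = 145.49 atm
a n²/V² = (6.71)(4.61)²/(1.92)² = 38.683 atm
P = 145.49 − 38.683 = 106.8 atm

P ≈ 106.8 atm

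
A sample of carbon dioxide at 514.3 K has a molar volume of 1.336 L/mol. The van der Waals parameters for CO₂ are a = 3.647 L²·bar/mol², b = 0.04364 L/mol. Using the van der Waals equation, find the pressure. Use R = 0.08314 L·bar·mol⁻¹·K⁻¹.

P = RT/(V_m − b) − a/V_m²
RT/(V_m − b) = (0.08314)(514.3)/(1.336 − 0.04364) = 42.759/1.2924 = 33.085 bar
a/V_m² = 3.647/(1.336)² = 2.0433 bar
P = 33.085 − 2.0433 = 31.04 bar

P ≈ 31.04 bar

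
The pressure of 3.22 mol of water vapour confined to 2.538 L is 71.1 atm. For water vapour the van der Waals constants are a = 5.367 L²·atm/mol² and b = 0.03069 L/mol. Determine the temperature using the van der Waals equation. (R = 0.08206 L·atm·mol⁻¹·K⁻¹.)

T ≈ 736.1 K

T = (P + a n²/V²)(V − nb)/(nR)
P + a n²/V² = 71.1 + (5.367)(3.22)²/(2.538)² = 79.739 atm
V − nb = 2.538 − (3.22)(0.03069) = 2.4392 L
T = (79.739)(2.4392)/((3.22)(0.08206)) = 736.1 K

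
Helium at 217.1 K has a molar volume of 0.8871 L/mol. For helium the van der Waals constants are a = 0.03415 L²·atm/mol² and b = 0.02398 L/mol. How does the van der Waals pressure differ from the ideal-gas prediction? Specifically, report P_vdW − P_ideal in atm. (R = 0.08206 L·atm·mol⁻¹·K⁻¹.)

Ideal: P_ideal = RT/V_m = (0.08206)(217.1)/0.8871 = 20.0825 atm
vdW: P = RT/(V_m − b) − a/V_m² = 17.8152/0.863120 − 0.03415/0.786946 = 20.6405 − 0.0433956 = 20.5971 atm
ΔP = 20.5971 − 20.0825 = 0.515 atm

ΔP ≈ 0.515 atm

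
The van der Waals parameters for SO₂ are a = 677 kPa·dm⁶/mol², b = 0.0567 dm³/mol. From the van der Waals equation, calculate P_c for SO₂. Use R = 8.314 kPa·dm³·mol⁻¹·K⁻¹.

For a van der Waals gas, P_c = a/(27b²).
P_c = 677/(27×(0.0567)²) = 677/0.086802 = 7799 kPa

P_c ≈ 7799 kPa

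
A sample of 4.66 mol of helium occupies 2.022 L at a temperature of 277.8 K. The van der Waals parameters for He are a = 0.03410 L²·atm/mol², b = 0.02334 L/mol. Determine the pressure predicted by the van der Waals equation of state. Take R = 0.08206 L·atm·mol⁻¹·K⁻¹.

P = nRT/(V − nb) − a n²/V²
nRT/(V − nb) = (4.66)(0.08206)(277.8)/(2.022 − 4.66×0.02334) = 106.23/1.9132 = 55.525 atm
a n²/V² = (0.03410)(4.66)²/(2.022)² = 0.18112 atm
P = 55.525 − 0.18112 = 55.34 atm

P ≈ 55.34 atm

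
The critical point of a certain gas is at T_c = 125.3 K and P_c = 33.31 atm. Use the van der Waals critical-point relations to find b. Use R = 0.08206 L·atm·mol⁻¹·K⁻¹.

b ≈ 0.03858 L/mol

From T_c = 8a/(27Rb) and P_c = a/(27b²): b = R T_c/(8 P_c).
b = (0.08206)(125.3)/(8×33.31) = 10.282/266.48 = 0.03858 L/mol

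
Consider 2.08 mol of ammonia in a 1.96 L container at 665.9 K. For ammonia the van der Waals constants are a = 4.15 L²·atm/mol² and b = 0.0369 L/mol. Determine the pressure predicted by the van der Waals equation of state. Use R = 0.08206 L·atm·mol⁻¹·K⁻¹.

P = nRT/(V − nb) − a n²/V²
nRT/(V − nb) = (2.08)(0.08206)(665.9)/(1.96 − 2.08×0.0369) = 113.66/1.8832 = 60.355 atm
a n²/V² = (4.15)(2.08)²/(1.96)² = 4.6737 atm
P = 60.355 − 4.6737 = 55.68 atm

P ≈ 55.68 atm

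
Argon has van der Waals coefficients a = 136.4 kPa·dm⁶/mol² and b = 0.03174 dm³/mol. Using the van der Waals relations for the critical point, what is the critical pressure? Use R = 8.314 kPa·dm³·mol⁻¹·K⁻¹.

P_c ≈ 5015 kPa

For a van der Waals gas, P_c = a/(27b²).
P_c = 136.4/(27×(0.03174)²) = 136.4/0.027201 = 5015 kPa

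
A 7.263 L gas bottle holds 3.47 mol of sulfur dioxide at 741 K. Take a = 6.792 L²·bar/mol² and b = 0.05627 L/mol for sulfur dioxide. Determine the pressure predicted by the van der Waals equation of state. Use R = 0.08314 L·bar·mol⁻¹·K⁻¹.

P ≈ 28.70 bar

P = nRT/(V − nb) − a n²/V²
nRT/(V − nb) = (3.47)(0.08314)(741)/(7.263 − 3.47×0.05627) = 213.78/7.0677 = 30.247 bar
a n²/V² = (6.792)(3.47)²/(7.263)² = 1.5503 bar
P = 30.247 − 1.5503 = 28.70 bar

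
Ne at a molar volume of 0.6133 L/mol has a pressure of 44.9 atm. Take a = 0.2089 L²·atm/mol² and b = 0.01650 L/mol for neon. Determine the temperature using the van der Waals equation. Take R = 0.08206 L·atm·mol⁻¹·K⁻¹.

T ≈ 330.6 K

T = (P + a/V_m²)(V_m − b)/R
P + a/V_m² = 44.9 + 0.2089/(0.6133)² = 45.455 atm
V_m − b = 0.6133 − 0.01650 = 0.59680 L/mol
T = (45.455)(0.59680)/0.08206 = 330.6 K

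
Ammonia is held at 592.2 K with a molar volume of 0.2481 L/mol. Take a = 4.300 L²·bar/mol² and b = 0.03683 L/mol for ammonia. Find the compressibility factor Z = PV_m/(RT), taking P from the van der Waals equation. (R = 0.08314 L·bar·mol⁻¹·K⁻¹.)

Z ≈ 0.8223

P = RT/(V_m − b) − a/V_m² = (0.08314)(592.2)/(0.2481 − 0.03683) − 4.300/(0.2481)²
  = 49.236/0.21127 − 69.858 = 233.05 − 69.858 = 163.19 bar
Z = PV_m/(RT) = (163.19)(0.2481)/((0.08314)(592.2)) = 40.487/49.236 = 0.8223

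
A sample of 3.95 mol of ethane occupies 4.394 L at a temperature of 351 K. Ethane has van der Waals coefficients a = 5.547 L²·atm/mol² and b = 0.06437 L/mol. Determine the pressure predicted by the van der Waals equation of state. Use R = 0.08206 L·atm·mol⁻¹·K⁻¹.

P ≈ 23.00 atm

P = nRT/(V − nb) − a n²/V²
nRT/(V − nb) = (3.95)(0.08206)(351)/(4.394 − 3.95×0.06437) = 113.77/4.1397 = 27.483 atm
a n²/V² = (5.547)(3.95)²/(4.394)² = 4.4826 atm
P = 27.483 − 4.4826 = 23.00 atm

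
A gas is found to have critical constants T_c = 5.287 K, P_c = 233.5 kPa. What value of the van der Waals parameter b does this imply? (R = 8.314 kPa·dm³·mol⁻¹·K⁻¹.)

b ≈ 0.02353 dm³/mol

From T_c = 8a/(27Rb) and P_c = a/(27b²): b = R T_c/(8 P_c).
b = (8.314)(5.287)/(8×233.5) = 43.956/1868.0 = 0.02353 dm³/mol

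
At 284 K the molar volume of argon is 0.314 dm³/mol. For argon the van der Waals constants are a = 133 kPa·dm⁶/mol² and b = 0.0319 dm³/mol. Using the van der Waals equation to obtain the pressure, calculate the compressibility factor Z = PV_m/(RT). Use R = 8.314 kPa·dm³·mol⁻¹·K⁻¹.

Z ≈ 0.9337

P = RT/(V_m − b) − a/V_m² = (8.314)(284)/(0.314 − 0.0319) − 133/(0.314)²
  = 2361.2/0.28210 − 1348.9 = 8370.1 − 1348.9 = 7021.2 kPa
Z = PV_m/(RT) = (7021.2)(0.314)/((8.314)(284)) = 2204.7/2361.2 = 0.9337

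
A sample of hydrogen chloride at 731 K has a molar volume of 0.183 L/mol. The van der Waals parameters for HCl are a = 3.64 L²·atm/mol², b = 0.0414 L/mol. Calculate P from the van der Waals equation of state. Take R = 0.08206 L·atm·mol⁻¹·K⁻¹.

P = RT/(V_m − b) − a/V_m²
RT/(V_m − b) = (0.08206)(731)/(0.183 − 0.0414) = 59.986/0.14160 = 423.63 atm
a/V_m² = 3.64/(0.183)² = 108.69 atm
P = 423.63 − 108.69 = 314.9 atm

P ≈ 314.9 atm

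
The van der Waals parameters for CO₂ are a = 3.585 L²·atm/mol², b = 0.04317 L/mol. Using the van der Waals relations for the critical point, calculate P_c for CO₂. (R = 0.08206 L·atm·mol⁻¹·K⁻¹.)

For a van der Waals gas, P_c = a/(27b²).
P_c = 3.585/(27×(0.04317)²) = 3.585/0.050319 = 71.25 atm

P_c ≈ 71.25 atm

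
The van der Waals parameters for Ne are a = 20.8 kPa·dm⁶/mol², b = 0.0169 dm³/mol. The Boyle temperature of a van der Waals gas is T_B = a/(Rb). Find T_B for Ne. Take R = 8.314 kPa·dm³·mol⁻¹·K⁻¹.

T_B ≈ 148.0 K

For a van der Waals gas the second virial coefficient B₂ = b − a/(RT) vanishes at T_B = a/(Rb).
T_B = 20.8/(8.314×0.0169) = 20.8/0.14051 = 148.0 K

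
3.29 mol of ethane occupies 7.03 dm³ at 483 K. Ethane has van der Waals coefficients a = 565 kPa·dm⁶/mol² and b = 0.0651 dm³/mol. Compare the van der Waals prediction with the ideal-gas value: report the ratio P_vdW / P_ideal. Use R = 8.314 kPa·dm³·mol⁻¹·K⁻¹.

P_vdW / P_ideal ≈ 0.9656

Ideal: P_ideal = nRT/V = (3.29)(8.314)(483)/7.03 = 1879.31 kPa
vdW: P = nRT/(V − nb) − a n²/V² = 13211.5/6.81582 − 6115.62/49.4209 = 1938.36 − 123.746 = 1814.61 kPa
Ratio = 1814.61/1879.31 = 0.9656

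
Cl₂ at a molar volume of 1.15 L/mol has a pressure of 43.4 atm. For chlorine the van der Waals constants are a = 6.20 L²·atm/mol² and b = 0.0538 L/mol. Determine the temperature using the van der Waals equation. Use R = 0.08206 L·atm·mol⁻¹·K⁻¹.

T ≈ 642.4 K

T = (P + a/V_m²)(V_m − b)/R
P + a/V_m² = 43.4 + 6.20/(1.15)² = 48.088 atm
V_m − b = 1.15 − 0.0538 = 1.0962 L/mol
T = (48.088)(1.0962)/0.08206 = 642.4 K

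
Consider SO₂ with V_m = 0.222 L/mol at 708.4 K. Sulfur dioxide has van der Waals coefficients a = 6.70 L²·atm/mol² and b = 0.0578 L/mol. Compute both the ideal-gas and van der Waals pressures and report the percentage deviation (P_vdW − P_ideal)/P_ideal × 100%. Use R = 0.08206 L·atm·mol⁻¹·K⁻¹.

-16.72 %

Ideal: P_ideal = RT/V_m = (0.08206)(708.4)/0.222 = 261.853 atm
vdW: P = RT/(V_m − b) − a/V_m² = 58.1313/0.164200 − 6.70/0.0492840 = 354.027 − 135.947 = 218.080 atm
% deviation = (218.080 − 261.853)/261.853 × 100% = -16.72%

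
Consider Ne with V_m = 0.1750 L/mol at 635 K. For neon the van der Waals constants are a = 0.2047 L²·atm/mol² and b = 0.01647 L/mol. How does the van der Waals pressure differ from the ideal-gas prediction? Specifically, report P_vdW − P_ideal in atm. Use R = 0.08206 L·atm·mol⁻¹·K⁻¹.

Ideal: P_ideal = RT/V_m = (0.08206)(635)/0.1750 = 297.761 atm
vdW: P = RT/(V_m − b) − a/V_m² = 52.1081/0.158530 − 0.2047/0.0306250 = 328.696 − 6.68408 = 322.012 atm
ΔP = 322.012 − 297.761 = 24.25 atm

ΔP ≈ 24.25 atm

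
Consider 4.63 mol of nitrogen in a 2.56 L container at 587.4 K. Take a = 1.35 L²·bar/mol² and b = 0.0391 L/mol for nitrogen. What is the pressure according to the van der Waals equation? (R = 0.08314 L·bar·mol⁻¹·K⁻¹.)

P = nRT/(V − nb) − a n²/V²
nRT/(V − nb) = (4.63)(0.08314)(587.4)/(2.56 − 4.63×0.0391) = 226.11/2.3790 = 95.044 bar
a n²/V² = (1.35)(4.63)²/(2.56)² = 4.4159 bar
P = 95.044 − 4.4159 = 90.63 bar

P ≈ 90.63 bar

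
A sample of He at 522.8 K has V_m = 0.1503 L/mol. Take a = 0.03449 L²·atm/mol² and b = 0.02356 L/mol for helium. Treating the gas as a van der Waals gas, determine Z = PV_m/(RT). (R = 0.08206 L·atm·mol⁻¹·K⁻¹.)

P = RT/(V_m − b) − a/V_m² = (0.08206)(522.8)/(0.1503 − 0.02356) − 0.03449/(0.1503)²
  = 42.901/0.12674 − 1.5268 = 338.50 − 1.5268 = 336.97 atm
Z = PV_m/(RT) = (336.97)(0.1503)/((0.08206)(522.8)) = 50.647/42.901 = 1.181

Z ≈ 1.181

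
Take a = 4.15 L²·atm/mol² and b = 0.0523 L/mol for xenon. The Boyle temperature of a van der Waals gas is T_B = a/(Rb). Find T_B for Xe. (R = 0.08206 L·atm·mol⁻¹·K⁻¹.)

T_B ≈ 967.0 K

For a van der Waals gas the second virial coefficient B₂ = b − a/(RT) vanishes at T_B = a/(Rb).
T_B = 4.15/(0.08206×0.0523) = 4.15/0.0042917 = 967.0 K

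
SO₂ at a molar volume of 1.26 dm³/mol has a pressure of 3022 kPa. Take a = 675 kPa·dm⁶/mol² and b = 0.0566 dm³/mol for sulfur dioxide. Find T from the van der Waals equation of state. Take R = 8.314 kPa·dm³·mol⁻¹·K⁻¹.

T ≈ 499.0 K

T = (P + a/V_m²)(V_m − b)/R
P + a/V_m² = 3022 + 675/(1.26)² = 3447.2 kPa
V_m − b = 1.26 − 0.0566 = 1.2034 dm³/mol
T = (3447.2)(1.2034)/8.314 = 499.0 K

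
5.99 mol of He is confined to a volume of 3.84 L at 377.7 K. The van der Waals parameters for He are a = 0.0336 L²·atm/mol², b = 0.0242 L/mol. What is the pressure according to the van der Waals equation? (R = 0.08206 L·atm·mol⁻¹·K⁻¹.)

P ≈ 50.16 atm

P = nRT/(V − nb) − a n²/V²
nRT/(V − nb) = (5.99)(0.08206)(377.7)/(3.84 − 5.99×0.0242) = 185.65/3.6950 = 50.244 atm
a n²/V² = (0.0336)(5.99)²/(3.84)² = 0.081758 atm
P = 50.244 − 0.081758 = 50.16 atm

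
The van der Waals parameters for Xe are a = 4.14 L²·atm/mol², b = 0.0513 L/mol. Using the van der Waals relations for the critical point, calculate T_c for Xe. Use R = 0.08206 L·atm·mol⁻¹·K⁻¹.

T_c ≈ 291.4 K

For a van der Waals gas, T_c = 8a/(27Rb).
T_c = 8×4.14/(27×0.08206×0.0513) = 33.120/0.11366 = 291.4 K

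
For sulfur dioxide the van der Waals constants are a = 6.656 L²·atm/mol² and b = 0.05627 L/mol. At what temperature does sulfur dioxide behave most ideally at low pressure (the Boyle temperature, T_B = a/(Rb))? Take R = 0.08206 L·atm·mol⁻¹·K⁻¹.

For a van der Waals gas the second virial coefficient B₂ = b − a/(RT) vanishes at T_B = a/(Rb).
T_B = 6.656/(0.08206×0.05627) = 6.656/0.0046175 = 1441 K

T_B ≈ 1441 K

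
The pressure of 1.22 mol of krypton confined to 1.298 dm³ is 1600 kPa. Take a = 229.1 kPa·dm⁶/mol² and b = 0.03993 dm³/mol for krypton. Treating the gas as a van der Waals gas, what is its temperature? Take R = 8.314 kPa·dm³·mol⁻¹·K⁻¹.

T = (P + a n²/V²)(V − nb)/(nR)
P + a n²/V² = 1600 + (229.1)(1.22)²/(1.298)² = 1802.4 kPa
V − nb = 1.298 − (1.22)(0.03993) = 1.2493 dm³
T = (1802.4)(1.2493)/((1.22)(8.314)) = 222.0 K

T ≈ 222.0 K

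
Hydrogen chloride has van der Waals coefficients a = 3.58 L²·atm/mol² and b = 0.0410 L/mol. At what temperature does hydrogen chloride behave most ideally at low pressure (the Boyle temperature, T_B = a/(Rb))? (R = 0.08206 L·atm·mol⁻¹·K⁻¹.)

For a van der Waals gas the second virial coefficient B₂ = b − a/(RT) vanishes at T_B = a/(Rb).
T_B = 3.58/(0.08206×0.0410) = 3.58/0.0033645 = 1064 K

T_B ≈ 1064 K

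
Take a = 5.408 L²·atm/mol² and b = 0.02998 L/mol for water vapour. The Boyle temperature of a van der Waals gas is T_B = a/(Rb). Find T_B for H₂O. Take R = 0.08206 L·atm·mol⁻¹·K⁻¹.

T_B ≈ 2198 K

For a van der Waals gas the second virial coefficient B₂ = b − a/(RT) vanishes at T_B = a/(Rb).
T_B = 5.408/(0.08206×0.02998) = 5.408/0.0024602 = 2198 K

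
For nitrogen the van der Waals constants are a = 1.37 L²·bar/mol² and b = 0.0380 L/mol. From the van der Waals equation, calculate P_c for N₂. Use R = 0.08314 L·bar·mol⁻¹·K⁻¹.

For a van der Waals gas, P_c = a/(27b²).
P_c = 1.37/(27×(0.0380)²) = 1.37/0.038988 = 35.14 bar

P_c ≈ 35.14 bar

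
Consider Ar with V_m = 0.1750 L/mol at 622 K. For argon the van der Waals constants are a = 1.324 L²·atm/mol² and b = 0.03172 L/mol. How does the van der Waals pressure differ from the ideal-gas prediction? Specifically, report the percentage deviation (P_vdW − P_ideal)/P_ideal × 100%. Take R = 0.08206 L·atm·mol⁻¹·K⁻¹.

Ideal: P_ideal = RT/V_m = (0.08206)(622)/0.1750 = 291.665 atm
vdW: P = RT/(V_m − b) − a/V_m² = 51.0413/0.143280 − 1.324/0.0306250 = 356.235 − 43.2327 = 313.002 atm
% deviation = (313.002 − 291.665)/291.665 × 100% = 7.32%

7.32 %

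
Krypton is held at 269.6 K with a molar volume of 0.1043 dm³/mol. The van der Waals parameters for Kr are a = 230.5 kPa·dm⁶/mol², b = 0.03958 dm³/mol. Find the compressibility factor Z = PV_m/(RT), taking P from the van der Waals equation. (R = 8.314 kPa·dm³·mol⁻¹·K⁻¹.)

Z ≈ 0.6256

P = RT/(V_m − b) − a/V_m² = (8.314)(269.6)/(0.1043 − 0.03958) − 230.5/(0.1043)²
  = 2241.5/0.064720 − 21189 = 34634 − 21189 = 13445 kPa
Z = PV_m/(RT) = (13445)(0.1043)/((8.314)(269.6)) = 1402.3/2241.5 = 0.6256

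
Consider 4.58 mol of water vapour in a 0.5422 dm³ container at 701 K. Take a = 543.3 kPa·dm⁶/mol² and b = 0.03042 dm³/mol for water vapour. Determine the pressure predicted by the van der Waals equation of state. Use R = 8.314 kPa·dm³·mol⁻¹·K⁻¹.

P = nRT/(V − nb) − a n²/V²
nRT/(V − nb) = (4.58)(8.314)(701)/(0.5422 − 4.58×0.03042) = 26693/0.40288 = 66255 kPa
a n²/V² = (543.3)(4.58)²/(0.5422)² = 38766 kPa
P = 66255 − 38766 = 27489 kPa

P ≈ 27489 kPa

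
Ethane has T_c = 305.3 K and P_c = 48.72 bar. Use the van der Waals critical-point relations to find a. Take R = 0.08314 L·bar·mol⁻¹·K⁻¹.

From T_c = 8a/(27Rb) and P_c = a/(27b²): a = 27 R² T_c²/(64 P_c).
a = 27×(0.08314)²×(305.3)²/(64×48.72) = 17396/3118.1 = 5.579 L²·bar/mol²

a ≈ 5.579 L²·bar/mol²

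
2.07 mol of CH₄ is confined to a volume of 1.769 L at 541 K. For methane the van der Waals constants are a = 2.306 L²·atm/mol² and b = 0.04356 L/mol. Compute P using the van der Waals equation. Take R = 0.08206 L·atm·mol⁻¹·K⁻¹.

P ≈ 51.58 atm

P = nRT/(V − nb) − a n²/V²
nRT/(V − nb) = (2.07)(0.08206)(541)/(1.769 − 2.07×0.04356) = 91.897/1.6788 = 54.740 atm
a n²/V² = (2.306)(2.07)²/(1.769)² = 3.1575 atm
P = 54.740 − 3.1575 = 51.58 atm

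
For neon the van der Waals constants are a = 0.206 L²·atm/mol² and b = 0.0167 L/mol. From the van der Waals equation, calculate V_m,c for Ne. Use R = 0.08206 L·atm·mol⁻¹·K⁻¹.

For a van der Waals gas, V_m,c = 3b.
V_m,c = 3×0.0167 = 0.05010 L/mol

V_m,c ≈ 0.05010 L/mol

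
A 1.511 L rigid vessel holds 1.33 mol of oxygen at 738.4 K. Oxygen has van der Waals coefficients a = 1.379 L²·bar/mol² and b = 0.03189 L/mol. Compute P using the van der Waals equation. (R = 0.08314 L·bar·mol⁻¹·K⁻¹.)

P = nRT/(V − nb) − a n²/V²
nRT/(V − nb) = (1.33)(0.08314)(738.4)/(1.511 − 1.33×0.03189) = 81.649/1.4686 = 55.596 bar
a n²/V² = (1.379)(1.33)²/(1.511)² = 1.0684 bar
P = 55.596 − 1.0684 = 54.53 bar

P ≈ 54.53 bar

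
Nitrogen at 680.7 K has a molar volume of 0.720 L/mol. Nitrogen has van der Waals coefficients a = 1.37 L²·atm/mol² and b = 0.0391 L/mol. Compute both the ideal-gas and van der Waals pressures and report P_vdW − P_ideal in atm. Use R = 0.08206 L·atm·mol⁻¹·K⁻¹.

Ideal: P_ideal = RT/V_m = (0.08206)(680.7)/0.720 = 77.5809 atm
vdW: P = RT/(V_m − b) − a/V_m² = 55.8582/0.680900 − 1.37/0.518400 = 82.0358 − 2.64275 = 79.3931 atm
ΔP = 79.3931 − 77.5809 = 1.812 atm

ΔP ≈ 1.812 atm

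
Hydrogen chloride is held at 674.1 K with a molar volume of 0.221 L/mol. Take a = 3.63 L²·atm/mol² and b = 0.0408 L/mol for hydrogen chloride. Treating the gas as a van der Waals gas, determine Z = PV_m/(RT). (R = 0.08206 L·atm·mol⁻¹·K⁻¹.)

P = RT/(V_m − b) − a/V_m² = (0.08206)(674.1)/(0.221 − 0.0408) − 3.63/(0.221)²
  = 55.317/0.18020 − 74.323 = 306.98 − 74.323 = 232.66 atm
Z = PV_m/(RT) = (232.66)(0.221)/((0.08206)(674.1)) = 51.418/55.317 = 0.9295

Z ≈ 0.9295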